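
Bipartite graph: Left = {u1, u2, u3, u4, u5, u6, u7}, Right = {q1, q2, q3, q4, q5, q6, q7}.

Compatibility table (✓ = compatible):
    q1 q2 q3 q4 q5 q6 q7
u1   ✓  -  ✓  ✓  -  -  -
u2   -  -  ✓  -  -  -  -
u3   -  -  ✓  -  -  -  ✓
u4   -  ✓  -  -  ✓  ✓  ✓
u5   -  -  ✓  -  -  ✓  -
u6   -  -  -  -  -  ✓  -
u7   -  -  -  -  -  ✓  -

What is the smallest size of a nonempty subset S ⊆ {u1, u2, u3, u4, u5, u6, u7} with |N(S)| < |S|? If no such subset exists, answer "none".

2

Take S = {u6, u7}. Its neighbourhood is {q6}, so |N(S)| = 1 < |S| = 2.
No single vertex violates Hall's condition since each has at least one neighbour, so 2 is the minimum.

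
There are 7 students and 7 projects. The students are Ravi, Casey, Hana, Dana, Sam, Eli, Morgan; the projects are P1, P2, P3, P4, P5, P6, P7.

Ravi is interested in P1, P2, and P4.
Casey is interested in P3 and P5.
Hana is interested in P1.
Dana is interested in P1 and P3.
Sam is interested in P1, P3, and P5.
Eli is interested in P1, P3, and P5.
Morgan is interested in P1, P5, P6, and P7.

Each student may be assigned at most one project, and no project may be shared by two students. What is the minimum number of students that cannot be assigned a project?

2

For example, pair Ravi-P4, Casey-P5, Hana-P1, Dana-P3, Morgan-P6.
The set {Casey, Hana, Dana, Sam, Eli} has only 3 neighbours ({P1, P3, P5}), so by Hall's theorem at most 5 of the 7 students can be matched.
That matches 5 of the 7, leaving 2 unmatched; no matching can do better.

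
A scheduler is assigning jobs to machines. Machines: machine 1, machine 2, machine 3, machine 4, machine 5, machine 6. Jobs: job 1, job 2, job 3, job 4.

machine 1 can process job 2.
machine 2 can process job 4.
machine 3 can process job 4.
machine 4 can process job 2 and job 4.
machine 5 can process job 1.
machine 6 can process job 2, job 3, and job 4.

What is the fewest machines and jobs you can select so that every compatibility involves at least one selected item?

The 4 edges machine 1–job 2, machine 2–job 4, machine 5–job 1, machine 6–job 3 form a matching, so any vertex cover needs at least 4 vertices (one per matched edge).
Conversely {machine 5, machine 6, job 2, job 4} meets every edge and has exactly 4 vertices, so 4 is optimal.

4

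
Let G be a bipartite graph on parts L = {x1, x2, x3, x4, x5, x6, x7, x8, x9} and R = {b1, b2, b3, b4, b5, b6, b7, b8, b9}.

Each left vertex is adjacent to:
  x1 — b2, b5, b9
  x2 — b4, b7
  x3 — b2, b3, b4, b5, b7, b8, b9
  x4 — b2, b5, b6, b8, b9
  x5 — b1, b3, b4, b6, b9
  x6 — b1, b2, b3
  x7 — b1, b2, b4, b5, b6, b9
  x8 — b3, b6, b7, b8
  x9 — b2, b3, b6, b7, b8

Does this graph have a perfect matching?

Yes

A valid assignment of size 9: x1→b2, x2→b4, x3→b9, x4→b5, x5→b6, x6→b3, x7→b1, x8→b8, x9→b7.
All 9 left vertices are covered.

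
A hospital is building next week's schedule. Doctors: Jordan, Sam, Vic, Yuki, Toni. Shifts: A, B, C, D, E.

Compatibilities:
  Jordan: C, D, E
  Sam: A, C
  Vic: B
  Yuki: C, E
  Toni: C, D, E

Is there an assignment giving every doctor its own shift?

For example, pair Jordan–D, Sam–A, Vic–B, Yuki–C, Toni–E.
All 5 doctors are covered.

Yes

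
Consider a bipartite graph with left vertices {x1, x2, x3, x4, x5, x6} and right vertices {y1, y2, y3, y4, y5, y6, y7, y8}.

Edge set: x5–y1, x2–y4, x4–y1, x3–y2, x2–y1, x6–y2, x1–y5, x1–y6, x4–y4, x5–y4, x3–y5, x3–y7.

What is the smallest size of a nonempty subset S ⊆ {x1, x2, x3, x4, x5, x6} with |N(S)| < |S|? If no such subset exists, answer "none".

Take S = {x2, x4, x5}. Its neighbourhood is {y1, y4}, so |N(S)| = 2 < |S| = 3.
Every subset of size less than 3 has at least as many neighbours as members, so 3 is the minimum.

3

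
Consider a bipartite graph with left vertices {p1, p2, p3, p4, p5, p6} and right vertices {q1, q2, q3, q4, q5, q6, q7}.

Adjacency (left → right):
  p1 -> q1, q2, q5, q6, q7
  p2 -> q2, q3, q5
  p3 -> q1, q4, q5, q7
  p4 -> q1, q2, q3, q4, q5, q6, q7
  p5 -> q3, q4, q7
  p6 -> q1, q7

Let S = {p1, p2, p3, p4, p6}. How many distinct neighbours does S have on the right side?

7

The union of neighbours of {p1, p2, p3, p4, p6} is {q1, q2, q3, q4, q5, q6, q7}, which has 7 elements.
Since |N(S)| = 7 ≥ |S| = 5, Hall's condition holds for this subset.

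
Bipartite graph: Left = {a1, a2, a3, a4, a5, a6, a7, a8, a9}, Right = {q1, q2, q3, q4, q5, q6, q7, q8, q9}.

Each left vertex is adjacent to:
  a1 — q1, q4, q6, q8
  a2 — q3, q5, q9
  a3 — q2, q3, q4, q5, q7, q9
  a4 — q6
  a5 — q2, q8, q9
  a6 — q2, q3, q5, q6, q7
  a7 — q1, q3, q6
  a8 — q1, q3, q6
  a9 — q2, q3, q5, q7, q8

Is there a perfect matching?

A valid assignment of size 9: a1–q4, a2–q5, a3–q9, a4–q6, a5–q8, a6–q2, a7–q1, a8–q3, a9–q7.
All 9 left vertices are covered.

Yes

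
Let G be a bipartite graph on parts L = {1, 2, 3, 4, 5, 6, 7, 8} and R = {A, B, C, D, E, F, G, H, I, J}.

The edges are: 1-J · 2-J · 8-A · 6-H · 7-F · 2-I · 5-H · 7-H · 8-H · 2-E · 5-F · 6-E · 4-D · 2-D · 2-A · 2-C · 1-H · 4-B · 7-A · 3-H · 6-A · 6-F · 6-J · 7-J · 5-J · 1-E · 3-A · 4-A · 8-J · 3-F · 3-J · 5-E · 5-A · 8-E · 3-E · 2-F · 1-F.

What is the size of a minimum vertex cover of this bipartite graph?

A maximum matching has 7 edges (e.g. 1–E, 2–D, 3–J, 4–B, 5–F, 6–A, 7–H).
By König's theorem the minimum vertex cover has the same size. One such cover is {2, 4, A, E, F, H, J}.

7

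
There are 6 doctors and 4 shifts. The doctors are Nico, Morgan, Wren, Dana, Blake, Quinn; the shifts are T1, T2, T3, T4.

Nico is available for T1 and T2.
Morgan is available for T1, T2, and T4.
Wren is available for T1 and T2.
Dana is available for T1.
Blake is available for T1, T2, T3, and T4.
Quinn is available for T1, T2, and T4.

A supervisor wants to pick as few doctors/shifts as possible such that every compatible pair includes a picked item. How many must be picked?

{Blake, T1, T2, T4} is a vertex cover of size 4: every edge has an endpoint in this set.
No smaller cover exists because Nico–T1, Morgan–T4, Wren–T2, Blake–T3 is a matching of size 4, and a cover must include an endpoint of each of these disjoint edges (König's theorem).

4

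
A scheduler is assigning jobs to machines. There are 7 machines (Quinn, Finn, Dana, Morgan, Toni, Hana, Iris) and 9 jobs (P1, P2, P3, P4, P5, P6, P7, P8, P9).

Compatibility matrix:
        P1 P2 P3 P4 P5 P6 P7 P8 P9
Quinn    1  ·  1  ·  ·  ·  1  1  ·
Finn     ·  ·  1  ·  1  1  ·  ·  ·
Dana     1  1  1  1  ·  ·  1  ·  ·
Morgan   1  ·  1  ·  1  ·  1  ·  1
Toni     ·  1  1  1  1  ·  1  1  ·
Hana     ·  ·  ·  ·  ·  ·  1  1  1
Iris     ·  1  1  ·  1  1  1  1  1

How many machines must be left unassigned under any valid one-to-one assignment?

0

For example, pair Quinn-P8, Finn-P5, Dana-P1, Morgan-P7, Toni-P2, Hana-P9, Iris-P3.
This saturates every machine, so 7 is the maximum.
That matches 7 of the 7, leaving 0 unmatched; no matching can do better.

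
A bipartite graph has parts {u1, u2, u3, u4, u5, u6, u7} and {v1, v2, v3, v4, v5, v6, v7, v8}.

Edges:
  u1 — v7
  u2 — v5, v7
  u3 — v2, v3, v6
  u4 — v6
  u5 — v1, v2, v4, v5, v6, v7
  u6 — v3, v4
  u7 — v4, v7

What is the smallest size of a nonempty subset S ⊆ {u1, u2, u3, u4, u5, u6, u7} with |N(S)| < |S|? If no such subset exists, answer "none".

A matching saturating every left vertex exists, for instance u1→v7, u2→v5, u3→v2, u4→v6, u5→v1, u6→v3, u7→v4.
By Hall's marriage theorem, this means |N(S)| ≥ |S| for every subset S, so no violating subset exists.

none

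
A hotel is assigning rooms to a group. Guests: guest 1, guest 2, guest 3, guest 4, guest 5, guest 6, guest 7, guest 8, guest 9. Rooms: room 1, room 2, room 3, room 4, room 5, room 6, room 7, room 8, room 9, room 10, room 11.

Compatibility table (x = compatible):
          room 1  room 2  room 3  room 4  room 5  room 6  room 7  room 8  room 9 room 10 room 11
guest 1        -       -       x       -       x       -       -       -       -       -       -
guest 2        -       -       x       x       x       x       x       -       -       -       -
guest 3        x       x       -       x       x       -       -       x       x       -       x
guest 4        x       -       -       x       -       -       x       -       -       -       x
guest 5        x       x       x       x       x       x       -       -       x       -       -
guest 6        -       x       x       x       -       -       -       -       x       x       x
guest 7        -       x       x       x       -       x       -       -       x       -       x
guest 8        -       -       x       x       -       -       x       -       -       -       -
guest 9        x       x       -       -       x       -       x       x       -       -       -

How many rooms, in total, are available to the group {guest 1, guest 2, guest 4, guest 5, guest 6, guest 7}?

10

The union of neighbours of {guest 1, guest 2, guest 4, guest 5, guest 6, guest 7} is {room 1, room 2, room 3, room 4, room 5, room 6, room 7, room 9, room 10, room 11}, which has 10 elements.
Since |N(S)| = 10 ≥ |S| = 6, Hall's condition holds for this subset.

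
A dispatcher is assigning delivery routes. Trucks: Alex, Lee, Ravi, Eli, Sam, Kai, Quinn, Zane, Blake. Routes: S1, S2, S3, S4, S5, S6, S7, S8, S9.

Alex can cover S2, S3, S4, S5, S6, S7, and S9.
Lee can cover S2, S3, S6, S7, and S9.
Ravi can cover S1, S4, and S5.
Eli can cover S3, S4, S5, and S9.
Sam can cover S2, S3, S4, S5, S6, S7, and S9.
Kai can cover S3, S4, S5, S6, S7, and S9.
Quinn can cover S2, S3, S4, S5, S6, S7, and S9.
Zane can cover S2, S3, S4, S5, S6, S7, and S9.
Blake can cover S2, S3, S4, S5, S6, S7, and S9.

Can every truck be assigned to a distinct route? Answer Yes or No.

The set {Alex, Lee, Eli, Sam, Kai, Quinn, Zane, Blake} has only 7 neighbours ({S2, S3, S4, S5, S6, S7, S9}), so by Hall's theorem at most 8 of the 9 trucks can be matched.
Hence no matching covers every truck.

No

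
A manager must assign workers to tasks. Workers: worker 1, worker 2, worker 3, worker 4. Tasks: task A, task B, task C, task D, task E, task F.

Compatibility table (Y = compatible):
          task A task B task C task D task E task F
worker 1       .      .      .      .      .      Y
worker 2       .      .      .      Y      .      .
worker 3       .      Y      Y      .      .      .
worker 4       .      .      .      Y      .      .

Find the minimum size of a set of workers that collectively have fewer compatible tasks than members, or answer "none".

Take S = {worker 2, worker 4}. Its neighbourhood is {task D}, so |N(S)| = 1 < |S| = 2.
No single vertex violates Hall's condition since each has at least one neighbour, so 2 is the minimum.

2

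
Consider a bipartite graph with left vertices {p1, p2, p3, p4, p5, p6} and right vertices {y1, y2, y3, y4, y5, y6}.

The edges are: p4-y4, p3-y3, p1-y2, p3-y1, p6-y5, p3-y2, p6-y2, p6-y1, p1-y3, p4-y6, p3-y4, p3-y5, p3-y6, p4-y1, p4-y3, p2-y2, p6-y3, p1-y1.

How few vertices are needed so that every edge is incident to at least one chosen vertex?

5

{p1, p2, p3, p4, p6} is a vertex cover of size 5: every edge has an endpoint in this set.
No smaller cover exists because p1–y1, p2–y2, p3–y6, p4–y4, p6–y3 is a matching of size 5, and a cover must include an endpoint of each of these disjoint edges (König's theorem).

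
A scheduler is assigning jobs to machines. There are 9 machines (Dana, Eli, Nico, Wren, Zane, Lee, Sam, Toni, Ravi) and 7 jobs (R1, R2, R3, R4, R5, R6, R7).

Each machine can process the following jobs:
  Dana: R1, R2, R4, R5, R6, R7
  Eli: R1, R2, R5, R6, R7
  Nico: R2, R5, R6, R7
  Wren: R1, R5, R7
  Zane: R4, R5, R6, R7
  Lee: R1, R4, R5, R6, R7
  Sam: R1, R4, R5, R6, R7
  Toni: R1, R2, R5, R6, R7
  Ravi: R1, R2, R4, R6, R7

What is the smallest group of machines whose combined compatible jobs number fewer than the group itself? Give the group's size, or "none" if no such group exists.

Take S = {Dana, Eli, Nico, Wren, Zane, Lee, Sam}. Its neighbourhood is {R1, R2, R4, R5, R6, R7}, so |N(S)| = 6 < |S| = 7.
Every subset of size less than 7 has at least as many neighbours as members, so 7 is the minimum.

7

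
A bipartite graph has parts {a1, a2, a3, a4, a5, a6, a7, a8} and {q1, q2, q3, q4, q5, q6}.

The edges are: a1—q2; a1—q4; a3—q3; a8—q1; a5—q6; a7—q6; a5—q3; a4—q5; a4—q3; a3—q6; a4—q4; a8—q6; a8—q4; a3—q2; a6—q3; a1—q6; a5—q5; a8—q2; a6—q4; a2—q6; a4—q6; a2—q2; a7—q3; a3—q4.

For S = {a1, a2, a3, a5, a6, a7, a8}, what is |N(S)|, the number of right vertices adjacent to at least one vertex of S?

The union of neighbours of {a1, a2, a3, a5, a6, a7, a8} is {q1, q2, q3, q4, q5, q6}, which has 6 elements.
Since |N(S)| = 6 < |S| = 7, Hall's condition fails for this subset.

6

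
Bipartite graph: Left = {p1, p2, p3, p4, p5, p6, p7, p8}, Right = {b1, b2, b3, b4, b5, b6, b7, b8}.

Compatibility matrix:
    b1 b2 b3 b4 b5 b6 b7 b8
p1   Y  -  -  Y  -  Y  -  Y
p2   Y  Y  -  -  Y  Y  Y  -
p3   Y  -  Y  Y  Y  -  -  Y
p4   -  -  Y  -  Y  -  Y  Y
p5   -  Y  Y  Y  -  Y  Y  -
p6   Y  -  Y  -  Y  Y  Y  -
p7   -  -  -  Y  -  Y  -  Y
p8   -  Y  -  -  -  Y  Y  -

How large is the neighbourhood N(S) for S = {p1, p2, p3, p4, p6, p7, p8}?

8

The union of neighbours of {p1, p2, p3, p4, p6, p7, p8} is {b1, b2, b3, b4, b5, b6, b7, b8}, which has 8 elements.
Since |N(S)| = 8 ≥ |S| = 7, Hall's condition holds for this subset.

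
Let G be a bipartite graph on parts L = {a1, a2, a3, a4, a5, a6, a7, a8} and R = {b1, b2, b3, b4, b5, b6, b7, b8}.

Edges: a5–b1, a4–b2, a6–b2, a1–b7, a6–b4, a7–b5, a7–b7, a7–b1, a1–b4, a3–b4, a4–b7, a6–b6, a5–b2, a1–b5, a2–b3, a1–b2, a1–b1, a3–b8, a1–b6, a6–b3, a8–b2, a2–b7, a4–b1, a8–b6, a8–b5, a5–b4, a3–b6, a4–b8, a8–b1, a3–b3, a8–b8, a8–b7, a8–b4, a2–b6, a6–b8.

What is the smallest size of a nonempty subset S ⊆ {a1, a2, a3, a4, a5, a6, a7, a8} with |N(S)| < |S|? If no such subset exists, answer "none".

none

A matching saturating every left vertex exists, for instance a1→b1, a2→b3, a3→b4, a4→b8, a5→b2, a6→b6, a7→b5, a8→b7.
By Hall's marriage theorem, this means |N(S)| ≥ |S| for every subset S, so no violating subset exists.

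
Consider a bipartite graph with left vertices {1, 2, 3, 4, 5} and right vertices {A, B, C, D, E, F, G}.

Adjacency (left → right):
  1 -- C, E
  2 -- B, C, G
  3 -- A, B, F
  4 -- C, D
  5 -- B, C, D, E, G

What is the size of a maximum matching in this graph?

5

For example, pair 1→E, 2→B, 3→F, 4→C, 5→G.
This saturates every left vertex, so 5 is the maximum.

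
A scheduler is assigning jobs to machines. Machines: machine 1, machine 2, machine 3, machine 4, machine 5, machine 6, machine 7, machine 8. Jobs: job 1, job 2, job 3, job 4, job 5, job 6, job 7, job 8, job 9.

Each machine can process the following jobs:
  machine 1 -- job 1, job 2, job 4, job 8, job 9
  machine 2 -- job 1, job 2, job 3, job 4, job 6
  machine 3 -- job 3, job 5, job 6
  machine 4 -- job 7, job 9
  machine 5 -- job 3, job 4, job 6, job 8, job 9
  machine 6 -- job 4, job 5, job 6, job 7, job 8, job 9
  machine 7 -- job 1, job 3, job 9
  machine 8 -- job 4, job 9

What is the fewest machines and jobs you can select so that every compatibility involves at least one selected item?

{machine 1, machine 2, machine 3, machine 4, machine 5, machine 6, machine 7, machine 8} is a vertex cover of size 8: every edge has an endpoint in this set.
No smaller cover exists because machine 1–job 2, machine 2–job 4, machine 3–job 3, machine 4–job 7, machine 5–job 8, machine 6–job 5, machine 7–job 1, machine 8–job 9 is a matching of size 8, and a cover must include an endpoint of each of these disjoint edges (König's theorem).

8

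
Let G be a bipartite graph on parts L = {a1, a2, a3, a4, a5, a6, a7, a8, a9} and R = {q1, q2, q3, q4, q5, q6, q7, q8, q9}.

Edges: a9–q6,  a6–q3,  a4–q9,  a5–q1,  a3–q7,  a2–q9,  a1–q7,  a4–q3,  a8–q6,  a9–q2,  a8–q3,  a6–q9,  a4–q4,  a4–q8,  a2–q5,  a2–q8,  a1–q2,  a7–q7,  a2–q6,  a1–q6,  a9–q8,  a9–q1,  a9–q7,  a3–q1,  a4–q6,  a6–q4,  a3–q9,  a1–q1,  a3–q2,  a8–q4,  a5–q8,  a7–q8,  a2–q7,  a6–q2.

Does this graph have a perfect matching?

Yes

One maximum matching: a1→q7, a2→q5, a3→q9, a4→q3, a5→q1, a6→q2, a7→q8, a8→q4, a9→q6.
All 9 left vertices are covered.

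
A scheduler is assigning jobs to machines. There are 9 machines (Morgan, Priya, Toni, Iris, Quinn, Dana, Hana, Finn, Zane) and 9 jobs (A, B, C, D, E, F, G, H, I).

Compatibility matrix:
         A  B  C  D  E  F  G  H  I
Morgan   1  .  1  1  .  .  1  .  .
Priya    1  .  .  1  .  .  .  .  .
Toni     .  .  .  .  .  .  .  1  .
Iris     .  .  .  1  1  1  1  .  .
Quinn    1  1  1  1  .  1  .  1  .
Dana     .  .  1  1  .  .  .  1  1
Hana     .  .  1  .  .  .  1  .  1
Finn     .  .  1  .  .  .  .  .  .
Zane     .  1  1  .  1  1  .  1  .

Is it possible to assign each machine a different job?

Yes

For example, pair Morgan→D, Priya→A, Toni→H, Iris→F, Quinn→B, Dana→I, Hana→G, Finn→C, Zane→E.
Every machine is matched, so this is a perfect matching.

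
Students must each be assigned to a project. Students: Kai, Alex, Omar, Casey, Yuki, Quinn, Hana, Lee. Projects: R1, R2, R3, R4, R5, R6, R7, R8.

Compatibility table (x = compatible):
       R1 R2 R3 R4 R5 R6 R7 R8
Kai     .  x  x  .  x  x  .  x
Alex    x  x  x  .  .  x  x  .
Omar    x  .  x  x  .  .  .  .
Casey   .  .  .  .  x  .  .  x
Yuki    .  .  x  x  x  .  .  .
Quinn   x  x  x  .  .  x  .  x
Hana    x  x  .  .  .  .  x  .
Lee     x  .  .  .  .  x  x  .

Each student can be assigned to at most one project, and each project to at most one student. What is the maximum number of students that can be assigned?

A valid assignment of size 8: Kai→R5, Alex→R6, Omar→R1, Casey→R8, Yuki→R4, Quinn→R3, Hana→R2, Lee→R7.
All 8 students are matched, so no larger matching exists.

8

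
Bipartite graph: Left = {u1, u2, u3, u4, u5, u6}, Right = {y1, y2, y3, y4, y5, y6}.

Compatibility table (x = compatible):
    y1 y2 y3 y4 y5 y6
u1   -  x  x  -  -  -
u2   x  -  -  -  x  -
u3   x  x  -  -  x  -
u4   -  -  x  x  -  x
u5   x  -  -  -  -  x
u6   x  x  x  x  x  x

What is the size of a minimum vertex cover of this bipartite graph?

The 6 edges u1–y3, u2–y5, u3–y2, u4–y4, u5–y1, u6–y6 form a matching, so any vertex cover needs at least 6 vertices (one per matched edge).
Conversely {u1, u2, u3, u4, u5, u6} meets every edge and has exactly 6 vertices, so 6 is optimal.

6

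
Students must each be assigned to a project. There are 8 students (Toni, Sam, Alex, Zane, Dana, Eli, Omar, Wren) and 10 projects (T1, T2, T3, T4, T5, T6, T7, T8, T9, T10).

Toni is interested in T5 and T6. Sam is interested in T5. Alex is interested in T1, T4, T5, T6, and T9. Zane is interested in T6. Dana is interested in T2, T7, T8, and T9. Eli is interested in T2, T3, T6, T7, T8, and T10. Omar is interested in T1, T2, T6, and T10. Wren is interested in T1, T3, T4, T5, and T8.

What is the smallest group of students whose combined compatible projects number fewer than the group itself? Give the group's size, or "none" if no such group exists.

Take S = {Toni, Sam, Zane}. Its neighbourhood is {T5, T6}, so |N(S)| = 2 < |S| = 3.
Every subset of size less than 3 has at least as many neighbours as members, so 3 is the minimum.

3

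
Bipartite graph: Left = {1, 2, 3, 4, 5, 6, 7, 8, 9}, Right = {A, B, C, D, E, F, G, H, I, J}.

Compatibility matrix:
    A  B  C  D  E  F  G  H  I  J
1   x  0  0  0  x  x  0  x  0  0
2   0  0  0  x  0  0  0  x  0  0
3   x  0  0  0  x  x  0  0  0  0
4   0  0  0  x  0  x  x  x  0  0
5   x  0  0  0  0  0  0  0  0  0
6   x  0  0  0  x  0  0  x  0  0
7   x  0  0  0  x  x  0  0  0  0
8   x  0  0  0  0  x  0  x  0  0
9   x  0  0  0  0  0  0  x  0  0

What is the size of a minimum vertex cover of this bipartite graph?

A maximum matching has 6 edges (e.g. 1–H, 2–D, 3–F, 4–G, 5–A, 6–E).
By König's theorem the minimum vertex cover has the same size. One such cover is {2, 4, A, E, F, H}.

6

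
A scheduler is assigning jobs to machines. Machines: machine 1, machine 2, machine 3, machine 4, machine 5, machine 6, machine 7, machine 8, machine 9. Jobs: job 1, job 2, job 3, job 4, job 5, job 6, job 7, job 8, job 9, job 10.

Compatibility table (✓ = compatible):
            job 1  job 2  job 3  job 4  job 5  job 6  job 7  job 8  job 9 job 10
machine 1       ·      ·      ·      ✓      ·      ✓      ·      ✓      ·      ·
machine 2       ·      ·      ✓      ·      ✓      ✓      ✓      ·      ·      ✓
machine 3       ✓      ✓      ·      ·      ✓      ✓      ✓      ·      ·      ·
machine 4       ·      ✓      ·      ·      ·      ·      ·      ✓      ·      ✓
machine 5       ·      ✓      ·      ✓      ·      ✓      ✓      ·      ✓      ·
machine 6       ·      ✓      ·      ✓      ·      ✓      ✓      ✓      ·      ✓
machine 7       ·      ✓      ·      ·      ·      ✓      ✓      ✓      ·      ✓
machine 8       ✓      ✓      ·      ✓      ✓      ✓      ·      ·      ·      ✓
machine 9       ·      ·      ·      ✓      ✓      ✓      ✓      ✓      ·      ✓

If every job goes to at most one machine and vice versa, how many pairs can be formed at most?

9

A valid assignment of size 9: machine 1→job 6, machine 2→job 3, machine 3→job 7, machine 4→job 2, machine 5→job 9, machine 6→job 4, machine 7→job 8, machine 8→job 1, machine 9→job 5.
This saturates every machine, so 9 is the maximum.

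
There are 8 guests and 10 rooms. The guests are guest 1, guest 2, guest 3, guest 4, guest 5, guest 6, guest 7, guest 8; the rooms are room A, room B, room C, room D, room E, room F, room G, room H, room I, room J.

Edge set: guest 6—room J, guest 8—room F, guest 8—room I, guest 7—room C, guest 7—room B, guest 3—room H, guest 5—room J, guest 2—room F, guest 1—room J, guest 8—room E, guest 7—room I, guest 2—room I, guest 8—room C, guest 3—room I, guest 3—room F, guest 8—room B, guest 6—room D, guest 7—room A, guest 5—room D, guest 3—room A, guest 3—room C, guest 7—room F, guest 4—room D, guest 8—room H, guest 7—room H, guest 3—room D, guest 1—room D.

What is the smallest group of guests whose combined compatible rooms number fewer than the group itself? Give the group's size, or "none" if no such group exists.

Take S = {guest 1, guest 4, guest 5}. Its neighbourhood is {room D, room J}, so |N(S)| = 2 < |S| = 3.
Every subset of size less than 3 has at least as many neighbours as members, so 3 is the minimum.

3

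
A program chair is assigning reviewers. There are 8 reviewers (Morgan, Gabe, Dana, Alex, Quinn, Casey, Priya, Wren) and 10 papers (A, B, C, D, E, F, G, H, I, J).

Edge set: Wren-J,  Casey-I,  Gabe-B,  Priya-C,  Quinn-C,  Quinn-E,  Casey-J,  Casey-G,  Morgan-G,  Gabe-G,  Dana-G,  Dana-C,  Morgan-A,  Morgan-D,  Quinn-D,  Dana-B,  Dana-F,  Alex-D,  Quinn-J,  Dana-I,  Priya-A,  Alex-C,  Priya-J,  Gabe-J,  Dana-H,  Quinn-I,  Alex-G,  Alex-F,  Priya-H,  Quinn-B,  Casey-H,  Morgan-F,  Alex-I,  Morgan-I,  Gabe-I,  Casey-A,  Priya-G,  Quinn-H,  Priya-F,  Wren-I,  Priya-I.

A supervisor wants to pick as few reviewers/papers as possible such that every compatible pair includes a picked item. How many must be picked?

The 8 edges Morgan–F, Gabe–B, Dana–H, Alex–D, Quinn–E, Casey–A, Priya–G, Wren–J form a matching, so any vertex cover needs at least 8 vertices (one per matched edge).
Conversely {Morgan, Gabe, Dana, Alex, Quinn, Casey, Priya, Wren} meets every edge and has exactly 8 vertices, so 8 is optimal.

8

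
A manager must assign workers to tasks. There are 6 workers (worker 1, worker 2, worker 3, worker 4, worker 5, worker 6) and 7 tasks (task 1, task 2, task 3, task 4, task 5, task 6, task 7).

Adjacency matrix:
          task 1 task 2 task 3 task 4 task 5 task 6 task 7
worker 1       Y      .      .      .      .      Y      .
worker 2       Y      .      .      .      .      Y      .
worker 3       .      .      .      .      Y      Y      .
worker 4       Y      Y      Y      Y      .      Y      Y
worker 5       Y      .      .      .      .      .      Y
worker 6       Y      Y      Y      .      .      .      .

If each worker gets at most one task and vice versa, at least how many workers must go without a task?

0

A valid assignment of size 6: worker 1-task 6, worker 2-task 1, worker 3-task 5, worker 4-task 4, worker 5-task 7, worker 6-task 2.
All 6 workers are matched, so no larger matching exists.
That matches 6 of the 6, leaving 0 unmatched; no matching can do better.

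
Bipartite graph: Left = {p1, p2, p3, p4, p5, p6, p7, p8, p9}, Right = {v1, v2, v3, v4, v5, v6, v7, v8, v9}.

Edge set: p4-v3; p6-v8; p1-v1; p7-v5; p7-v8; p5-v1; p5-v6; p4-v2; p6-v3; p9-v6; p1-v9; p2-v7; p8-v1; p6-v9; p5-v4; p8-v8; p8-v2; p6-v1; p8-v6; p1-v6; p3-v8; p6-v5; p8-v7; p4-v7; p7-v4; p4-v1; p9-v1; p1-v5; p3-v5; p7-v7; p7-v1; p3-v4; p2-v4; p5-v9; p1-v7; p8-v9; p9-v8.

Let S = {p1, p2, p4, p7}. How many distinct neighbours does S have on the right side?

9

The union of neighbours of {p1, p2, p4, p7} is {v1, v2, v3, v4, v5, v6, v7, v8, v9}, which has 9 elements.
Since |N(S)| = 9 ≥ |S| = 4, Hall's condition holds for this subset.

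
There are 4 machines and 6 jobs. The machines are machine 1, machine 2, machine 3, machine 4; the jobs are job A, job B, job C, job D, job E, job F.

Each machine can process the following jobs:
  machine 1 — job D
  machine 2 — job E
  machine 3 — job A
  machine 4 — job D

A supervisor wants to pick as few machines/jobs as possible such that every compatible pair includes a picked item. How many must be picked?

The 3 edges machine 1–job D, machine 2–job E, machine 3–job A form a matching, so any vertex cover needs at least 3 vertices (one per matched edge).
Conversely {machine 2, machine 3, job D} meets every edge and has exactly 3 vertices, so 3 is optimal.

3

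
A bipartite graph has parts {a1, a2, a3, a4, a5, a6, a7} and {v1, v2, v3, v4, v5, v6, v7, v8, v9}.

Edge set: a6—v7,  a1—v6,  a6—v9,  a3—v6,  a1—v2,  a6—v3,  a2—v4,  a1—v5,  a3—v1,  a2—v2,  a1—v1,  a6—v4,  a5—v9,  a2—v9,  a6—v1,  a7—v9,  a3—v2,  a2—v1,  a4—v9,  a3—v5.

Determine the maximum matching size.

For example, pair a1→v6, a2→v1, a3→v2, a4→v9, a6→v3.
The set {a4, a5, a7} has only 1 neighbour ({v9}), so by Hall's theorem at most 5 of the 7 left vertices can be matched.

5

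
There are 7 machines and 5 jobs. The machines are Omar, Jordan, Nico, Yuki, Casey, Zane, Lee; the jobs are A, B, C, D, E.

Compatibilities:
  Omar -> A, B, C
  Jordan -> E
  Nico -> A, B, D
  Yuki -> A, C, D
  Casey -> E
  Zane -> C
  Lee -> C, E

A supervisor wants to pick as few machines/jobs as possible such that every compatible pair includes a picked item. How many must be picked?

5

The 5 edges Omar–A, Jordan–E, Nico–B, Yuki–D, Zane–C form a matching, so any vertex cover needs at least 5 vertices (one per matched edge).
Conversely {Omar, Nico, Yuki, C, E} meets every edge and has exactly 5 vertices, so 5 is optimal.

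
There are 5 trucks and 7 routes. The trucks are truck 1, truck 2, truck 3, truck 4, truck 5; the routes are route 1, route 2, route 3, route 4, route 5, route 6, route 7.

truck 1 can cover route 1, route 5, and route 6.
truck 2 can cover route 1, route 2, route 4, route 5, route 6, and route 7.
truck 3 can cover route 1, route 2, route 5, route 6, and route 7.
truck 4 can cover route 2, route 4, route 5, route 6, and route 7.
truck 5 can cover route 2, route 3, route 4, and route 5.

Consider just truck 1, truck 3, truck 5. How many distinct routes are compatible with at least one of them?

7

The union of neighbours of {truck 1, truck 3, truck 5} is {route 1, route 2, route 3, route 4, route 5, route 6, route 7}, which has 7 elements.
Since |N(S)| = 7 ≥ |S| = 3, Hall's condition holds for this subset.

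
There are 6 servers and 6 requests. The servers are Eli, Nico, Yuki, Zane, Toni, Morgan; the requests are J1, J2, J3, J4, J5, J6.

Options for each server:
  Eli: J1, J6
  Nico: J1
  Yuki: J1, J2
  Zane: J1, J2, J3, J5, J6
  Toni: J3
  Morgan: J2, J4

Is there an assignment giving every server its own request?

One maximum matching: Eli→J6, Nico→J1, Yuki→J2, Zane→J5, Toni→J3, Morgan→J4.
All 6 servers are covered.

Yes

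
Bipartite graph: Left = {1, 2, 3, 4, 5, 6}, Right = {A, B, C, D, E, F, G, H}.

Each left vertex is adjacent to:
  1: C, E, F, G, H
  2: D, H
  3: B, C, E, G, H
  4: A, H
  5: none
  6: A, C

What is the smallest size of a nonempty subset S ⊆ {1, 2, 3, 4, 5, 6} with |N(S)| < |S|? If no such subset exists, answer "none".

Take S = {5}. Its neighbourhood is {}, so |N(S)| = 0 < |S| = 1.

1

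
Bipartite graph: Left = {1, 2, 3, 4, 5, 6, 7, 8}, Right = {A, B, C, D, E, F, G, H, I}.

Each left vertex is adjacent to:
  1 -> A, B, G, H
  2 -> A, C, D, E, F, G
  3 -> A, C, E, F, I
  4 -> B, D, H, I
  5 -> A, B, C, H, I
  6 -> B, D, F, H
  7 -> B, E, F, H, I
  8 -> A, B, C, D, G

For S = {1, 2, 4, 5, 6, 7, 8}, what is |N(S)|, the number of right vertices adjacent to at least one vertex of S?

9

The union of neighbours of {1, 2, 4, 5, 6, 7, 8} is {A, B, C, D, E, F, G, H, I}, which has 9 elements.
Since |N(S)| = 9 ≥ |S| = 7, Hall's condition holds for this subset.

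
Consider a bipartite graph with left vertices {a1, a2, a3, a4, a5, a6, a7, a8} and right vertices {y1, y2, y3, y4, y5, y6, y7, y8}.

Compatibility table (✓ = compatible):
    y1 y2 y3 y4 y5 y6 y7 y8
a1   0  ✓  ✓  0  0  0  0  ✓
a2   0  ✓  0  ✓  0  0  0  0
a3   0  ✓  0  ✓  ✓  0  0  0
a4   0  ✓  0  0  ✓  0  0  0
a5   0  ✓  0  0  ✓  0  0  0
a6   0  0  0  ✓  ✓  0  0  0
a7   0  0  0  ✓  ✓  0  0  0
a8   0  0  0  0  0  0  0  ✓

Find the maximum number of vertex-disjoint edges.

5

A valid assignment of size 5: a1-y3, a2-y4, a3-y5, a4-y2, a8-y8.
The set {a2, a3, a4, a5, a6, a7} has only 3 neighbours ({y2, y4, y5}), so by Hall's theorem at most 5 of the 8 left vertices can be matched.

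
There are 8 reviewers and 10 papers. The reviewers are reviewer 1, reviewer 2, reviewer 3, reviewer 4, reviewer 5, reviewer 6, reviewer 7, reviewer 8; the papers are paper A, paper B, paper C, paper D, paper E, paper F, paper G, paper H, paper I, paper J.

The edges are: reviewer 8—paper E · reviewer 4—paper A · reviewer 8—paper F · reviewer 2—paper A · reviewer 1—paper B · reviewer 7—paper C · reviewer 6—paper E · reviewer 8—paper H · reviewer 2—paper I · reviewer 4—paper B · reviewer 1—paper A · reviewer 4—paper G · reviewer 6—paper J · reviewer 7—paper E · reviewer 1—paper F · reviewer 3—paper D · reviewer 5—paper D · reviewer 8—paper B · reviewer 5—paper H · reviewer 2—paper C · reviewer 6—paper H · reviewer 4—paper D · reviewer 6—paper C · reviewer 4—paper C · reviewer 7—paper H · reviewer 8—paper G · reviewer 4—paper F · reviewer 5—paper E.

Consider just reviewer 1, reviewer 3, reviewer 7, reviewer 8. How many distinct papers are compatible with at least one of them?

8

The union of neighbours of {reviewer 1, reviewer 3, reviewer 7, reviewer 8} is {paper A, paper B, paper C, paper D, paper E, paper F, paper G, paper H}, which has 8 elements.
Since |N(S)| = 8 ≥ |S| = 4, Hall's condition holds for this subset.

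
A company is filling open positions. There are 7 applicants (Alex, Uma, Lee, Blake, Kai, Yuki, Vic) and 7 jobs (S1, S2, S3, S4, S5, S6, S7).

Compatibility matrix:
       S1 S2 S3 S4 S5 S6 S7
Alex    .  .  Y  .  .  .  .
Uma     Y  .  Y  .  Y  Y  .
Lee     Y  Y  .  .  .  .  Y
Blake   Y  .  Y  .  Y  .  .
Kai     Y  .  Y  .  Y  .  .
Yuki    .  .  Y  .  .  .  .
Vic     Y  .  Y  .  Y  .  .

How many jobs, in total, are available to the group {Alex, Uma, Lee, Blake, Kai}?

The union of neighbours of {Alex, Uma, Lee, Blake, Kai} is {S1, S2, S3, S5, S6, S7}, which has 6 elements.
Since |N(S)| = 6 ≥ |S| = 5, Hall's condition holds for this subset.

6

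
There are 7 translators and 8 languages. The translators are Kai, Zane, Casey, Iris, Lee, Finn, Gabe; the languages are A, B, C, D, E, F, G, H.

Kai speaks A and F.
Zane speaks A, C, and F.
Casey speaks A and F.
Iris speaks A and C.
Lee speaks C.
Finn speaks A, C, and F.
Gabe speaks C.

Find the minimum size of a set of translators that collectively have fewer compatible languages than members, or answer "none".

2

Take S = {Lee, Gabe}. Its neighbourhood is {C}, so |N(S)| = 1 < |S| = 2.
No single vertex violates Hall's condition since each has at least one neighbour, so 2 is the minimum.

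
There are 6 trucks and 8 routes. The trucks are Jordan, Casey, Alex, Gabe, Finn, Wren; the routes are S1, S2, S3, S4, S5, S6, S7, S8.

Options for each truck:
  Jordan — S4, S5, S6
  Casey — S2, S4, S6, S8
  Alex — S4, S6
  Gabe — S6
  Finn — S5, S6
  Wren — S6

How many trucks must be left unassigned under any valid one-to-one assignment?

2

For example, pair Jordan-S5, Casey-S2, Alex-S4, Gabe-S6.
The set {Jordan, Alex, Gabe, Finn, Wren} has only 3 neighbours ({S4, S5, S6}), so by Hall's theorem at most 4 of the 6 trucks can be matched.
That matches 4 of the 6, leaving 2 unmatched; no matching can do better.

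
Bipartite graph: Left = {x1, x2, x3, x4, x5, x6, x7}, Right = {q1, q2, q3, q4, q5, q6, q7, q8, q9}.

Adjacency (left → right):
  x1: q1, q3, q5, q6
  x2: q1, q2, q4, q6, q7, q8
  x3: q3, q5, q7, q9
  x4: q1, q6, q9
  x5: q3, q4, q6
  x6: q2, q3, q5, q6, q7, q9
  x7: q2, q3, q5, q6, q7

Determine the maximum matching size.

7

One maximum matching: x1→q1, x2→q4, x3→q5, x4→q9, x5→q3, x6→q7, x7→q6.
This saturates every left vertex, so 7 is the maximum.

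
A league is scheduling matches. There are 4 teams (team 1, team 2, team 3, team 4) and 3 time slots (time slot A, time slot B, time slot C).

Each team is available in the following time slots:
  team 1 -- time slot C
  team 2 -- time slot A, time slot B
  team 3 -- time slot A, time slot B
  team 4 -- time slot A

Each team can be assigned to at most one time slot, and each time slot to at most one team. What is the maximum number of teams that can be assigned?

For example, pair team 1–time slot C, team 2–time slot A, team 3–time slot B.
The set {team 2, team 3, team 4} has only 2 neighbours ({time slot A, time slot B}), so by Hall's theorem at most 3 of the 4 teams can be matched.

3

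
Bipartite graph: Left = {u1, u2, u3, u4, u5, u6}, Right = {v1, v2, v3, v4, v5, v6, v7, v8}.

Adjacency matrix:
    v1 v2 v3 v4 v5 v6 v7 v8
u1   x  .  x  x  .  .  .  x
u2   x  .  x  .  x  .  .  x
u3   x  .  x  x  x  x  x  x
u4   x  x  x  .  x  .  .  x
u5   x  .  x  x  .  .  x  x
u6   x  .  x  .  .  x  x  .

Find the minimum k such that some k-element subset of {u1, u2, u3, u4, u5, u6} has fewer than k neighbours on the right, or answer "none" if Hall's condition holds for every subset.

A matching saturating every left vertex exists, for instance u1→v4, u2→v1, u3→v8, u4→v2, u5→v3, u6→v6.
By Hall's marriage theorem, this means |N(S)| ≥ |S| for every subset S, so no violating subset exists.

none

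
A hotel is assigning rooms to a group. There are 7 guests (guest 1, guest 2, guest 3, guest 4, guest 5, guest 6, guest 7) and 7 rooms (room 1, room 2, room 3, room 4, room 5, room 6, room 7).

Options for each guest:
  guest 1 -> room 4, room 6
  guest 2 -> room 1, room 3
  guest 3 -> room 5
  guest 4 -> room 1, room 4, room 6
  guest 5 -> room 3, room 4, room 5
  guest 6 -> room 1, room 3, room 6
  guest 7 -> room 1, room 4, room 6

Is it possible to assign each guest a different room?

No

The set {guest 1, guest 2, guest 3, guest 4, guest 5, guest 6, guest 7} has only 5 neighbours ({room 1, room 3, room 4, room 5, room 6}), so by Hall's theorem at most 5 of the 7 guests can be matched.
Hence no matching covers every guest.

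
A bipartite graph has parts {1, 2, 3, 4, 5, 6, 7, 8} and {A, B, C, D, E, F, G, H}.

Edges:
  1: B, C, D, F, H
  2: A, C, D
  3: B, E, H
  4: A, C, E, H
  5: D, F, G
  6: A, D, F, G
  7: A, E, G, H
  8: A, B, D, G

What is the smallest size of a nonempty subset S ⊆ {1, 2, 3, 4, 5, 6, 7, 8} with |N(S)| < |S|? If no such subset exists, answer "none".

A matching saturating every left vertex exists, for instance 1→H, 2→D, 3→E, 4→C, 5→F, 6→A, 7→G, 8→B.
By Hall's marriage theorem, this means |N(S)| ≥ |S| for every subset S, so no violating subset exists.

none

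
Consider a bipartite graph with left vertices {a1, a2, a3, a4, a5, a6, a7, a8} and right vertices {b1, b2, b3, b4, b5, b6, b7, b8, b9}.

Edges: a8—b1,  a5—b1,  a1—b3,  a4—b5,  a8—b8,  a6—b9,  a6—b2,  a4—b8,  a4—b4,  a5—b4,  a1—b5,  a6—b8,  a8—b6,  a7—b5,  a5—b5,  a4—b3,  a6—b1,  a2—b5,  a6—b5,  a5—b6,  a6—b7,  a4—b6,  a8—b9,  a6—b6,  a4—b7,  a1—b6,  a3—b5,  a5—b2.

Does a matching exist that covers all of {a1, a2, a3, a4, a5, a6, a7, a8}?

No

The set {a2, a3, a7} has only 1 neighbour ({b5}), so by Hall's theorem at most 6 of the 8 left vertices can be matched.
Hence no matching covers every left vertex.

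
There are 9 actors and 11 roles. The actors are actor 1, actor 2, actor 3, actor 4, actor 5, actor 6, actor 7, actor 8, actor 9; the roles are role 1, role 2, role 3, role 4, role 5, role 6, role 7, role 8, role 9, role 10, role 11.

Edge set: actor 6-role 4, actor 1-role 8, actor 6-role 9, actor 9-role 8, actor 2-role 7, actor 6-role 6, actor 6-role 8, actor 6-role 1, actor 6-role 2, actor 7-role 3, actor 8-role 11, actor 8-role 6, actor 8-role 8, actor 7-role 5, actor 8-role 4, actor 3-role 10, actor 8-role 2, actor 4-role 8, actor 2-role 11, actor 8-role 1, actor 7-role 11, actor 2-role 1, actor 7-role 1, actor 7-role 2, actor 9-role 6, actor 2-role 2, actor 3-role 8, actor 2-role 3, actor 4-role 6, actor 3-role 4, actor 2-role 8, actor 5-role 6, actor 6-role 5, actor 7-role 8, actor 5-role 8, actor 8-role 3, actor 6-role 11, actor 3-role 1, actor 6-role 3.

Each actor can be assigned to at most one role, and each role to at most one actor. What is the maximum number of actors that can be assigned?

7

For example, pair actor 1→role 8, actor 2→role 7, actor 3→role 10, actor 4→role 6, actor 6→role 9, actor 7→role 3, actor 8→role 1.
The set {actor 1, actor 4, actor 5, actor 9} has only 2 neighbours ({role 6, role 8}), so by Hall's theorem at most 7 of the 9 actors can be matched.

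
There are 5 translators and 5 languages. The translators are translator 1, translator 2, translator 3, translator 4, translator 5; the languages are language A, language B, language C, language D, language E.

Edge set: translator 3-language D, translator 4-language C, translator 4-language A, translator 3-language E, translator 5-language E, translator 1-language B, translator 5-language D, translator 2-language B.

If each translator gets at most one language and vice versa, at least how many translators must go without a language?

A valid assignment of size 4: translator 1→language B, translator 3→language D, translator 4→language A, translator 5→language E.
The set {translator 1, translator 2} has only 1 neighbour ({language B}), so by Hall's theorem at most 4 of the 5 translators can be matched.
That matches 4 of the 5, leaving 1 unmatched; no matching can do better.

1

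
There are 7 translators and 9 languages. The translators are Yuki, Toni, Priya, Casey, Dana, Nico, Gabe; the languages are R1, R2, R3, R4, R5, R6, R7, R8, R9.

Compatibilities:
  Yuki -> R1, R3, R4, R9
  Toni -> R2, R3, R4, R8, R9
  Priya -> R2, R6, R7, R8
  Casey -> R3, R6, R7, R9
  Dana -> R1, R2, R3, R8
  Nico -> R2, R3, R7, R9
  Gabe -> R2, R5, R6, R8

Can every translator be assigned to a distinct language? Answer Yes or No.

Yes

One maximum matching: Yuki→R4, Toni→R9, Priya→R7, Casey→R6, Dana→R2, Nico→R3, Gabe→R8.
Every translator is matched, so this matching saturates all of them.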